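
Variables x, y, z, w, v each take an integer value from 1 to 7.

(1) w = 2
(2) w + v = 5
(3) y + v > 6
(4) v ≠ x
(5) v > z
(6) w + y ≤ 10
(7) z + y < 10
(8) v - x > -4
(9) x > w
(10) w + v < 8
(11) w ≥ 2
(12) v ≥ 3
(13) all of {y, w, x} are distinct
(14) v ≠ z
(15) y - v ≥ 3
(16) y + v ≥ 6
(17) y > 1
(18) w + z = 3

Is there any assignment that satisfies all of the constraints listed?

Satisfiable

Try x = 5, y = 6, z = 1, w = 2, v = 3.
Check constraint 2: w + v = 5; constraint 3: y + v = 9; constraint 6: w + y = 8. The remaining constraints are straightforward to verify.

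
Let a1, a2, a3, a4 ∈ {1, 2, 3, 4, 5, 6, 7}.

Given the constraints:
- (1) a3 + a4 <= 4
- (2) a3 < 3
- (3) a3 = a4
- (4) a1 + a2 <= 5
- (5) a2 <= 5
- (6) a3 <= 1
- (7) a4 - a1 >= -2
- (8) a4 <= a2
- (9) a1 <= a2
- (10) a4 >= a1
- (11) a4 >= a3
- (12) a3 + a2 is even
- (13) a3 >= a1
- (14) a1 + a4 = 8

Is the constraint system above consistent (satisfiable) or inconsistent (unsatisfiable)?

Unsatisfiable

From constraints 6 and 13: a1 ≤ a3 ≤ 1. From constraints 5 and 8: a4 ≤ a2 ≤ 5. Hence a1 + a4 ≤ 6. But constraint 14 requires a1 + a4 = 8, and 8 > 6. Contradiction.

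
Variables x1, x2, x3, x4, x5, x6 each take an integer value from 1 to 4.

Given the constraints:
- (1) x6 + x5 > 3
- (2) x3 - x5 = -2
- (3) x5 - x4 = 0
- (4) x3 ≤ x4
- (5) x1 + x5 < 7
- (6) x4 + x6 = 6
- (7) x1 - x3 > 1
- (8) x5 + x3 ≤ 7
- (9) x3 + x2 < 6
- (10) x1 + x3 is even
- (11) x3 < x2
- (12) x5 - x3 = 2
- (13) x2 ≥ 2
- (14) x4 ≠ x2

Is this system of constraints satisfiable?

Satisfiable

Setting (x1, x2, x3, x4, x5, x6) = (3, 2, 1, 3, 3, 3) satisfies everything: constraint 1: x6 + x5 = 6; constraint 2: x3 - x5 = -2, and the others follow.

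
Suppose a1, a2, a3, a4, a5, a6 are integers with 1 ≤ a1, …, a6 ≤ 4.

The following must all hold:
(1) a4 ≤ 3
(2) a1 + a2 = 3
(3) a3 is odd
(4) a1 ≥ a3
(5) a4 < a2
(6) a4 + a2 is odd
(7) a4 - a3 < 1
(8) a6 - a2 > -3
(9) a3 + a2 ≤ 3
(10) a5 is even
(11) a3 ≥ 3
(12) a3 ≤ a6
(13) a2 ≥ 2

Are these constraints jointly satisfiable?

From constraints 4 and 11: a1 ≥ a3 ≥ 3. From constraint 13: a2 ≥ 2. Hence a1 + a2 ≥ 5. But constraint 2 requires a1 + a2 = 3, and 3 < 5. Contradiction.

Unsatisfiable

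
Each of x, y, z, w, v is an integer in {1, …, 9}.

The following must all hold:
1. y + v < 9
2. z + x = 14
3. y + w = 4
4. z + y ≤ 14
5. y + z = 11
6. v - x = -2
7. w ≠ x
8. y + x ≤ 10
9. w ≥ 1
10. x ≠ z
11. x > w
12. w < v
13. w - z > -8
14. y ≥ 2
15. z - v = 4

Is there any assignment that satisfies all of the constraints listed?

One satisfying assignment is x = 6, y = 3, z = 8, w = 1, v = 4.
For the less obvious constraints — constraint 1: y + v = 7; constraint 2: z + x = 14 — and the others hold by inspection.

Satisfiable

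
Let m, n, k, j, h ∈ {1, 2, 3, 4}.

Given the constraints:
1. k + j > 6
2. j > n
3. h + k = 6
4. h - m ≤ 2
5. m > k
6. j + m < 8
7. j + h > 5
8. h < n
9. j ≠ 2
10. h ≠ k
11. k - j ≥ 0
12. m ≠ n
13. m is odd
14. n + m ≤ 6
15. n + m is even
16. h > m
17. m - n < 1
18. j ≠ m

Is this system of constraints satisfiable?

Constraints 2, 5, 8, 11, and 16 give m < h, h < n, n < j, j ≤ k, k < m. Chaining: m < h < n < j ≤ k < m, which forces m < m — impossible.

Unsatisfiable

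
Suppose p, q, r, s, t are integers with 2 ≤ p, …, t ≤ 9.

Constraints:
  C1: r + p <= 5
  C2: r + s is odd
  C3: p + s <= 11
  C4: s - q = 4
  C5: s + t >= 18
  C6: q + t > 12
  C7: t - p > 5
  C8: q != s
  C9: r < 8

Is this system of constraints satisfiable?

Satisfiable

The assignment p = 2, q = 5, r = 2, s = 9, t = 9 works:
  constraint 1 holds since r + p = 4.
  constraint 3 holds since p + s = 11.
  constraint 4 holds since s - q = 4.
The rest check out directly.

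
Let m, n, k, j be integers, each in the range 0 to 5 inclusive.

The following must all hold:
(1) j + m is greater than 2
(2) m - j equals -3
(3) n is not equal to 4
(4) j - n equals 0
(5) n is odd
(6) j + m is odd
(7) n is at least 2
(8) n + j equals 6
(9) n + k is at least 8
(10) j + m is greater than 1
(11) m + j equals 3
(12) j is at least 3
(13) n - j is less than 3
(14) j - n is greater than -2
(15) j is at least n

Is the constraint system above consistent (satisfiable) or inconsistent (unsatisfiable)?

Satisfiable

Try m = 0, n = 3, k = 5, j = 3.
Check constraint 1: j + m = 3; constraint 2: m - j = -3. The remaining constraints are straightforward to verify.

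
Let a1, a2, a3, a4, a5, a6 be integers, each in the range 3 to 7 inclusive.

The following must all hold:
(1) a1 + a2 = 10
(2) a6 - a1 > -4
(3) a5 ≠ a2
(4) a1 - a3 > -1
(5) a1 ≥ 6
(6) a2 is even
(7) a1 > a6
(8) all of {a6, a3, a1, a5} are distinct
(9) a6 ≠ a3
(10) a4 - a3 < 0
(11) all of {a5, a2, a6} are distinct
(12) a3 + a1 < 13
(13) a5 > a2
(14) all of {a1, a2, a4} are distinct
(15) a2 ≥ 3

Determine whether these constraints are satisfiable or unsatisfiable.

Take a1 = 6, a2 = 4, a3 = 4, a4 = 3, a5 = 7, a6 = 5. Then constraint 1: a1 + a2 = 10; constraint 2: a6 - a1 = -1, and every other listed constraint is also met.

Satisfiable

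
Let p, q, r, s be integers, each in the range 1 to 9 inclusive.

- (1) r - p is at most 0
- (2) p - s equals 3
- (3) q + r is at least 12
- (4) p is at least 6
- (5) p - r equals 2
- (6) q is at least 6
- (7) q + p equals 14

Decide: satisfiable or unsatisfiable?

Satisfiable

Try p = 7, q = 7, r = 5, s = 4.
Check constraint 1: r - p = -2; constraint 2: p - s = 3. The remaining constraints are straightforward to verify.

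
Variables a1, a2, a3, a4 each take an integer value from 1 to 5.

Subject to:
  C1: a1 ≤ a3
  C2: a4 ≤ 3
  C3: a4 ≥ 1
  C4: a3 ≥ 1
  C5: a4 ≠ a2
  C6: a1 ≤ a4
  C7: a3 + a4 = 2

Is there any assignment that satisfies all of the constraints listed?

Satisfiable

The assignment a1 = 1, a2 = 3, a3 = 1, a4 = 1 works:
  constraint 1 holds since a1 = 1, a3 = 1.
  constraint 7 holds since a3 + a4 = 2.
The rest check out directly.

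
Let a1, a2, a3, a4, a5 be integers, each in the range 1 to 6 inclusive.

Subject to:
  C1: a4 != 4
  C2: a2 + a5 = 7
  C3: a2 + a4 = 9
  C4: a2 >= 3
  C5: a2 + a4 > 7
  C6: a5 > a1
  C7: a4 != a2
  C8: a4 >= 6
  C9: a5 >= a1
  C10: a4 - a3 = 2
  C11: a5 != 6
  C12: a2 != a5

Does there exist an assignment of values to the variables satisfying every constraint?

Satisfiable

Try a1 = 3, a2 = 3, a3 = 4, a4 = 6, a5 = 4.
Check constraint 2: a2 + a5 = 7; constraint 3: a2 + a4 = 9; constraint 5: a2 + a4 = 9. The remaining constraints are straightforward to verify.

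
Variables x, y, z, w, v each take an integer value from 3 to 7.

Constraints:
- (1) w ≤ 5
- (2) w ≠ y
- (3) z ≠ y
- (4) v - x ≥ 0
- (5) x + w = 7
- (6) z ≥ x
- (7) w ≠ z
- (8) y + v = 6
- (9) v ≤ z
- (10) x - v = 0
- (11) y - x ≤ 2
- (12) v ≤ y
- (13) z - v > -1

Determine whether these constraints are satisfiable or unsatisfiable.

Satisfiable

Setting (x, y, z, w, v) = (3, 3, 5, 4, 3) satisfies everything: constraint 4: v - x = 0; constraint 5: x + w = 7; constraint 8: y + v = 6, and the others follow.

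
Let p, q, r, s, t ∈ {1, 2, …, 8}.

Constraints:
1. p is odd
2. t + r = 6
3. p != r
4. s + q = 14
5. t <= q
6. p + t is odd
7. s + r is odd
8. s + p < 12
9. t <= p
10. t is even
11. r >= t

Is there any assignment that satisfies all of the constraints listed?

Try p = 3, q = 7, r = 4, s = 7, t = 2.
Check constraint 2: t + r = 6; constraint 4: s + q = 14. The remaining constraints are straightforward to verify.

Satisfiable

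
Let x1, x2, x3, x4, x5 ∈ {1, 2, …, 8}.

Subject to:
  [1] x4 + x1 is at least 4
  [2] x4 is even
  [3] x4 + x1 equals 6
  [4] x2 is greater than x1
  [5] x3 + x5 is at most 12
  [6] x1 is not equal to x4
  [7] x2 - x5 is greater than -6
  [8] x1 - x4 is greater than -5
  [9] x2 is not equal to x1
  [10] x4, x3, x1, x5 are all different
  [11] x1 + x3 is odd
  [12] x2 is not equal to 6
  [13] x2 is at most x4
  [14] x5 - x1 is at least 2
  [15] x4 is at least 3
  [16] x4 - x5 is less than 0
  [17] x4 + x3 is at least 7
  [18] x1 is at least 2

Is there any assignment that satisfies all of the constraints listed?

Satisfiable

Setting (x1, x2, x3, x4, x5) = (2, 3, 3, 4, 6) satisfies everything: constraint 1: x4 + x1 = 6; constraint 3: x4 + x1 = 6; constraint 5: x3 + x5 = 9, and the others follow.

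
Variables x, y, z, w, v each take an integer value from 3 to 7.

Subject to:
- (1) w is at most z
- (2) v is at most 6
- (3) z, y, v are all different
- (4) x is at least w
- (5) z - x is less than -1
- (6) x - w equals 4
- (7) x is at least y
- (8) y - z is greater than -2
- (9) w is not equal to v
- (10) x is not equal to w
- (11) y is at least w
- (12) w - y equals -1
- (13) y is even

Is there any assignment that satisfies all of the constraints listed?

Satisfiable

One satisfying assignment is x = 7, y = 4, z = 3, w = 3, v = 6.
For the less obvious constraints — constraint 5: z - x = -4; constraint 6: x - w = 4 — and the others hold by inspection.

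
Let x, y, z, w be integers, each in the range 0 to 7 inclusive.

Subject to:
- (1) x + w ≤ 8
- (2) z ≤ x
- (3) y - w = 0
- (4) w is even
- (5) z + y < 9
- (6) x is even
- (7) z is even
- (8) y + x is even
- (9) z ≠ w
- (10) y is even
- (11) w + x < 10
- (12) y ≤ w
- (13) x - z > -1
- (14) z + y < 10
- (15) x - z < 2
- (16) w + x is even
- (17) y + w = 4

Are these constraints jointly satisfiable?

The assignment x = 6, y = 2, z = 6, w = 2 works:
  constraint 1 holds since x + w = 8.
  constraint 3 holds since y - w = 0.
The rest check out directly.

Satisfiable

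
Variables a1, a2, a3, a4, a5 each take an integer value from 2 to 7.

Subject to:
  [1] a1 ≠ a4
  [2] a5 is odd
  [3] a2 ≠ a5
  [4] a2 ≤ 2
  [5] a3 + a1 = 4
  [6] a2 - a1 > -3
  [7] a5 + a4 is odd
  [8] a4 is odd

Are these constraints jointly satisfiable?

Unsatisfiable

Constraint 2 makes a5 odd and constraint 8 makes a4 odd, so a5 + a4 must be even. Constraint 7 says a5 + a4 is odd — contradiction.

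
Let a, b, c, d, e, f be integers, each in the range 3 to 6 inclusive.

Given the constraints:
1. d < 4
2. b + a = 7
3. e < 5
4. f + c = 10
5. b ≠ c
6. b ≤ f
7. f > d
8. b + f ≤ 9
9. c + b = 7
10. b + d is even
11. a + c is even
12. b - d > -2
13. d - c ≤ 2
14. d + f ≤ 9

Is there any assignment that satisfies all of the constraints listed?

The assignment a = 4, b = 3, c = 4, d = 3, e = 3, f = 6 works:
  constraint 2 holds since b + a = 7.
  constraint 4 holds since f + c = 10.
The rest check out directly.

Satisfiable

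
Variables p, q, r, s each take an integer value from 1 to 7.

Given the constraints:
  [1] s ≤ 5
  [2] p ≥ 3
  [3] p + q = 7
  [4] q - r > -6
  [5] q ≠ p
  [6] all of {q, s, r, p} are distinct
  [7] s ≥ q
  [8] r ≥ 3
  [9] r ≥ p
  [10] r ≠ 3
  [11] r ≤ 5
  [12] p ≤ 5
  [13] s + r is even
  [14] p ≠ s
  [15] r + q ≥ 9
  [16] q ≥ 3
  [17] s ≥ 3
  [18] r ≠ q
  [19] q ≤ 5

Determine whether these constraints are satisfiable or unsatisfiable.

Constraints 1, 2, 8, 11, 12, 16, 17, and 19 confine each of q, s, r, p to the 3 values {3, …, 5}.
Constraint 6 requires all 4 of them to be distinct, but only 3 values are available — impossible by the pigeonhole principle.

Unsatisfiable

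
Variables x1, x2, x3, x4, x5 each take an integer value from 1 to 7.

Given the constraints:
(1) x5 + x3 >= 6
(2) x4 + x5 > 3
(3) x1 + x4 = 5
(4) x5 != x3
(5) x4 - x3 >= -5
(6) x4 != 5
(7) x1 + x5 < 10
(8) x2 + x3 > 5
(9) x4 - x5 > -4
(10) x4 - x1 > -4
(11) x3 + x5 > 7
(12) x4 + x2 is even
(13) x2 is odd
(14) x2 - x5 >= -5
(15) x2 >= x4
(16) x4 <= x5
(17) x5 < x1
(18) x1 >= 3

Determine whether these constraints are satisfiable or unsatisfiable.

Setting (x1, x2, x3, x4, x5) = (4, 1, 6, 1, 3) satisfies everything: constraint 1: x5 + x3 = 9; constraint 2: x4 + x5 = 4, and the others follow.

Satisfiable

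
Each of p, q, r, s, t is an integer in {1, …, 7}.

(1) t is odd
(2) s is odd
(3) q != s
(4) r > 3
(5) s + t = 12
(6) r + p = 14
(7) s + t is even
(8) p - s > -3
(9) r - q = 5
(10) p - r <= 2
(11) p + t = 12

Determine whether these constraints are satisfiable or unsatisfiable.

Satisfiable

Setting (p, q, r, s, t) = (7, 2, 7, 7, 5) satisfies everything: constraint 5: s + t = 12; constraint 6: r + p = 14, and the others follow.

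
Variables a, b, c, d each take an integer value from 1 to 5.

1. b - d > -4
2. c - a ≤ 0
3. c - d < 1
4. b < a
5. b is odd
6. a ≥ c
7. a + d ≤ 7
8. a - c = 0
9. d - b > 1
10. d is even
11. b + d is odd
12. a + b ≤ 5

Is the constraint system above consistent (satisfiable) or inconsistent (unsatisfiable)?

One satisfying assignment is a = 2, b = 1, c = 2, d = 4.
For the less obvious constraints — constraint 1: b - d = -3; constraint 2: c - a = 0 — and the others hold by inspection.

Satisfiable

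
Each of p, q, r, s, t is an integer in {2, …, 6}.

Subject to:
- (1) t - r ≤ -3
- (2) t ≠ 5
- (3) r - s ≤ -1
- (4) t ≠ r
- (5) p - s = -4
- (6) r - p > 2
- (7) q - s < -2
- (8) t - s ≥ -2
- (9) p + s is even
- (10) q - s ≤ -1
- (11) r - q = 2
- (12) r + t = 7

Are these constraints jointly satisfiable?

Constraints 1, 3, and 8 give t − s ≥ -2, s − r ≥ 1, r − t ≥ 3.
Adding all 3 inequalities: the left sides telescope to 0, and the right sides sum to (-2) + 1 + 3 = 2. So 0 ≥ 2, which is false.

Unsatisfiable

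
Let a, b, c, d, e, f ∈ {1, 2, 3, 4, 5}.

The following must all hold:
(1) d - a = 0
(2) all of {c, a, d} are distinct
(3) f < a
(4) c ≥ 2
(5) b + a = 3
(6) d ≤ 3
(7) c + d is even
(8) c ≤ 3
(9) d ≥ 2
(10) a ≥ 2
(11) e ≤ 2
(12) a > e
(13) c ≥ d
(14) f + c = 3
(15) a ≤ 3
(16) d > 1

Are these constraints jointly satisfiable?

Unsatisfiable

Constraints 4, 6, 8, 9, 10, and 15 confine each of c, a, d to the 2 values {2, 3}.
Constraint 2 requires all 3 of them to be distinct, but only 2 values are available — impossible by the pigeonhole principle.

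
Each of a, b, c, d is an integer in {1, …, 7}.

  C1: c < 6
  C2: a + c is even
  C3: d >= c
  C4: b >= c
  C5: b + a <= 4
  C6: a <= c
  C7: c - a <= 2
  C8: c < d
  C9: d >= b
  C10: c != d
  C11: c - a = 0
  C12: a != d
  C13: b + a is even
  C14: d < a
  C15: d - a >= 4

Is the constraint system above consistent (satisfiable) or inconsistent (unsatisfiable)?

Unsatisfiable

Constraints 4, 6, 9, and 14 give a ≤ c, c ≤ b, b ≤ d, d < a. Chaining: a ≤ c ≤ b ≤ d < a, which forces a < a — impossible.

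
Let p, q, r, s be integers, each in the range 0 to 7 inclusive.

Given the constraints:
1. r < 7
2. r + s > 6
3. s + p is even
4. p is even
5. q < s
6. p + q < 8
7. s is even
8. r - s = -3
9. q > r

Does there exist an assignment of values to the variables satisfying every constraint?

Satisfiable

One satisfying assignment is p = 2, q = 5, r = 3, s = 6.
For the less obvious constraints — constraint 2: r + s = 9; constraint 6: p + q = 7; constraint 8: r - s = -3 — and the others hold by inspection.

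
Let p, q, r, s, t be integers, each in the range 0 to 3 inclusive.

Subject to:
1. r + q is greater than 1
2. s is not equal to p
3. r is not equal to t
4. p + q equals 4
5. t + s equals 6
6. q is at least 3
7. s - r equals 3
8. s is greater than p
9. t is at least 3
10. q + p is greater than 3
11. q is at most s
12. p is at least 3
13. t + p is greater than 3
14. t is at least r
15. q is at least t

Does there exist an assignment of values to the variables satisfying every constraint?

Unsatisfiable

From constraint 12: p ≥ 3. From constraints 9 and 15: q ≥ t ≥ 3. Hence p + q ≥ 6. But constraint 4 requires p + q = 4, and 4 < 6. Contradiction.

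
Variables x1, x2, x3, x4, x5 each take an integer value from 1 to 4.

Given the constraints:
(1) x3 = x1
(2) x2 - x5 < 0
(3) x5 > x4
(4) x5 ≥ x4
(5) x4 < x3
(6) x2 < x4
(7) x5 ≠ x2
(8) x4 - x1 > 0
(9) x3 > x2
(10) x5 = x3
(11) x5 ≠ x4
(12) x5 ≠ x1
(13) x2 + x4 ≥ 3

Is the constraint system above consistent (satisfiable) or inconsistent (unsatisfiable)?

From constraints 1 and 10, x5 = x3 = x1, so x5 = x1. But constraint 12 says x5 ≠ x1. Contradiction.

Unsatisfiable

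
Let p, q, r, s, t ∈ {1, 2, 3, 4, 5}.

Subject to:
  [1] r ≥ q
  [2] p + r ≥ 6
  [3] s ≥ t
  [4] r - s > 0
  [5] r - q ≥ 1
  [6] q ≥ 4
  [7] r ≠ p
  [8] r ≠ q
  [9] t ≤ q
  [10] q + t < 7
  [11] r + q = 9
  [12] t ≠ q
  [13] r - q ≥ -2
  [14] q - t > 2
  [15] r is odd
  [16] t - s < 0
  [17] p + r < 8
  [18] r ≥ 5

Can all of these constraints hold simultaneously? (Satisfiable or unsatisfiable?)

One satisfying assignment is p = 1, q = 4, r = 5, s = 4, t = 1.
For the less obvious constraints — constraint 2: p + r = 6; constraint 4: r - s = 1 — and the others hold by inspection.

Satisfiable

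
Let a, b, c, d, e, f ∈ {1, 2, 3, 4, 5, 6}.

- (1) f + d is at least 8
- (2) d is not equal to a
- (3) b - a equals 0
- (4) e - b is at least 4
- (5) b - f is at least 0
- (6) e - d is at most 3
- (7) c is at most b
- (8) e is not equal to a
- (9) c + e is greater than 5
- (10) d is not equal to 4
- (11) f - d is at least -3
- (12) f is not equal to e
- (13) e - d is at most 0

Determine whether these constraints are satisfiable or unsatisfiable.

Unsatisfiable

Constraints 4, 5, 11, and 13 give f − d ≥ -3, d − e ≥ 0, e − b ≥ 4, b − f ≥ 0.
Adding all 4 inequalities: the left sides telescope to 0, and the right sides sum to (-3) + 0 + 4 + 0 = 1. So 0 ≥ 1, which is false.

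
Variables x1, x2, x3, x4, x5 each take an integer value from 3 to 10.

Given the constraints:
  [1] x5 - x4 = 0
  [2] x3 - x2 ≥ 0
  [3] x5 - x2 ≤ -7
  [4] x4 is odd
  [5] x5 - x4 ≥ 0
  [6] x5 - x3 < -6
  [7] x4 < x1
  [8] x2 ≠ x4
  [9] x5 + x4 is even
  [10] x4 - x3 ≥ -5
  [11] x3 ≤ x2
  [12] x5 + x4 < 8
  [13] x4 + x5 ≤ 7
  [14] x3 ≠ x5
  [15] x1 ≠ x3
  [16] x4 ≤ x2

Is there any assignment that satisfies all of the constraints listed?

Constraints 2, 3, 5, and 10 give x5 − x4 ≥ 0, x4 − x3 ≥ -5, x3 − x2 ≥ 0, x2 − x5 ≥ 7.
Adding all 4 inequalities: the left sides telescope to 0, and the right sides sum to 0 + (-5) + 0 + 7 = 2. So 0 ≥ 2, which is false.

Unsatisfiable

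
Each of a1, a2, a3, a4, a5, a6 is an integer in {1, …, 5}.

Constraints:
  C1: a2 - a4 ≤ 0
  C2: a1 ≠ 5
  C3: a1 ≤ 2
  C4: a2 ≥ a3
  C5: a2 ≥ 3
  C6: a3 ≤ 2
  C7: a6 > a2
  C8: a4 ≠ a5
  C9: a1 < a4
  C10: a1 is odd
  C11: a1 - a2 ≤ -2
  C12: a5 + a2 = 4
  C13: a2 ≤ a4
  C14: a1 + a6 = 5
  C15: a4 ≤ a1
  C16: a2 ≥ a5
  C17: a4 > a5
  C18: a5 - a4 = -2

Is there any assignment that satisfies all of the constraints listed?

From constraints 5 and 13: a4 ≥ a2 and a2 ≥ 3, so a4 ≥ 3. From constraints 3 and 15: a4 ≤ a1 and a1 ≤ 2, so a4 ≤ 2. But 2 < 3, so no value of a4 works.

Unsatisfiable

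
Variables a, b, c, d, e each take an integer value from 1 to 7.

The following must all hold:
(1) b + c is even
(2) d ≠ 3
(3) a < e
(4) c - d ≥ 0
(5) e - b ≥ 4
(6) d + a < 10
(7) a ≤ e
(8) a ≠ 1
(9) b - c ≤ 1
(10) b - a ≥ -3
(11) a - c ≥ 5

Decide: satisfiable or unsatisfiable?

Constraints 9, 10, and 11 give c − b ≥ -1, b − a ≥ -3, a − c ≥ 5.
Adding all 3 inequalities: the left sides telescope to 0, and the right sides sum to (-1) + (-3) + 5 = 1. So 0 ≥ 1, which is false.

Unsatisfiable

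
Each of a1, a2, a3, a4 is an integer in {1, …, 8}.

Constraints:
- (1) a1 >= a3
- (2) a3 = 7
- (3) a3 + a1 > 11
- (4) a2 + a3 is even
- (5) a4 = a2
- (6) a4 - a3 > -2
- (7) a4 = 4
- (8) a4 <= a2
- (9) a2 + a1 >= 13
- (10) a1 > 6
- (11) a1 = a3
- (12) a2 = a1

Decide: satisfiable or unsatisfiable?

Constraint 7 fixes a4 = 4 and constraint 2 fixes a3 = 7. Constraints 5, 11, and 12 give a4 = a2 = a1 = a3, so a4 = a3. But 4 ≠ 7 — contradiction.

Unsatisfiable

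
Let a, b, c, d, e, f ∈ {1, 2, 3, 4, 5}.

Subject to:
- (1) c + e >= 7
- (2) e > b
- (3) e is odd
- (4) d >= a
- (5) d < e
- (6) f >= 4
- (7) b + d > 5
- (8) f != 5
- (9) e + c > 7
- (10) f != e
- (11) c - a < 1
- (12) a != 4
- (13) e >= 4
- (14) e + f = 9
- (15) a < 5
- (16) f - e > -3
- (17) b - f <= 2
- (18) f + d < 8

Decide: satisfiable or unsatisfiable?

Satisfiable

One satisfying assignment is a = 3, b = 4, c = 3, d = 3, e = 5, f = 4.
For the less obvious constraints — constraint 1: c + e = 8; constraint 7: b + d = 7; constraint 9: e + c = 8 — and the others hold by inspection.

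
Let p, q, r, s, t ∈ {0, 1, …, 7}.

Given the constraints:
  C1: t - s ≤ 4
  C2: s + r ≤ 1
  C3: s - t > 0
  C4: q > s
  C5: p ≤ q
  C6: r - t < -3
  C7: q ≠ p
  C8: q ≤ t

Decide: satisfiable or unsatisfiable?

Unsatisfiable

Constraints 3, 4, and 8 give s < q, q ≤ t, t < s. Chaining: s < q ≤ t < s, which forces s < s — impossible.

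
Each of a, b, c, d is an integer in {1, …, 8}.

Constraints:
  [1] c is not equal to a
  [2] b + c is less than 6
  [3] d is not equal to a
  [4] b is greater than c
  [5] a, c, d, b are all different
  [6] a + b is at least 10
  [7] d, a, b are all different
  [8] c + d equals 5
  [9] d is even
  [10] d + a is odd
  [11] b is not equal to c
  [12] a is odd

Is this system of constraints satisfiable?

Satisfiable

One satisfying assignment is a = 7, b = 3, c = 1, d = 4.
For the less obvious constraints — constraint 2: b + c = 4; constraint 6: a + b = 10 — and the others hold by inspection.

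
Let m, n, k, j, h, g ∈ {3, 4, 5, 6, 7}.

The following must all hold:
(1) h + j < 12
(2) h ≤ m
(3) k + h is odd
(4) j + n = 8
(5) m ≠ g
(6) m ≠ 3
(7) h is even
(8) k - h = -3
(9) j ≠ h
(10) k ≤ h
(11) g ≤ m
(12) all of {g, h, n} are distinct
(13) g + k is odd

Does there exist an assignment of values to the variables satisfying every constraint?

Satisfiable

The assignment m = 6, n = 3, k = 3, j = 5, h = 6, g = 4 works:
  constraint 1 holds since h + j = 11.
  constraint 4 holds since j + n = 8.
  constraint 8 holds since k - h = -3.
The rest check out directly.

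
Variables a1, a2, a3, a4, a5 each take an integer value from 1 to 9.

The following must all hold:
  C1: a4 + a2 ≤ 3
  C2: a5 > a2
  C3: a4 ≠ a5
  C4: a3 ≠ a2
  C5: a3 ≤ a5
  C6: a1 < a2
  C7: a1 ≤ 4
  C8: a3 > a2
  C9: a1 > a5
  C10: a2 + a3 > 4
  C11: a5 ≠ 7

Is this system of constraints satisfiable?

Constraints 5, 6, 8, and 9 give a3 ≤ a5, a5 < a1, a1 < a2, a2 < a3. Chaining: a3 ≤ a5 < a1 < a2 < a3, which forces a3 < a3 — impossible.

Unsatisfiable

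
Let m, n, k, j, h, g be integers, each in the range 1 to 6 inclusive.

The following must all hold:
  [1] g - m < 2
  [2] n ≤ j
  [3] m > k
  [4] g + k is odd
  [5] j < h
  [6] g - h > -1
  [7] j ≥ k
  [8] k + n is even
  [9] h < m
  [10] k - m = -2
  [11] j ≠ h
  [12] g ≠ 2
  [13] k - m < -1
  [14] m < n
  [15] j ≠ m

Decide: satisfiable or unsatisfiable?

Constraints 2, 5, 9, and 14 give h < m, m < n, n ≤ j, j < h. Chaining: h < m < n ≤ j < h, which forces h < h — impossible.

Unsatisfiable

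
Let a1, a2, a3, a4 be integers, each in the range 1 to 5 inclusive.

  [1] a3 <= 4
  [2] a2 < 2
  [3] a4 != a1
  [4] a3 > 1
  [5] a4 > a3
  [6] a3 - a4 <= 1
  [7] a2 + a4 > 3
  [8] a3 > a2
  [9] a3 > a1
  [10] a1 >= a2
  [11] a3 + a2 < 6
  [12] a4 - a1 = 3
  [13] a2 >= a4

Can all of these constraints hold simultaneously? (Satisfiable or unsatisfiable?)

Constraints 5, 9, 10, and 13 give a4 ≤ a2, a2 ≤ a1, a1 < a3, a3 < a4. Chaining: a4 ≤ a2 ≤ a1 < a3 < a4, which forces a4 < a4 — impossible.

Unsatisfiable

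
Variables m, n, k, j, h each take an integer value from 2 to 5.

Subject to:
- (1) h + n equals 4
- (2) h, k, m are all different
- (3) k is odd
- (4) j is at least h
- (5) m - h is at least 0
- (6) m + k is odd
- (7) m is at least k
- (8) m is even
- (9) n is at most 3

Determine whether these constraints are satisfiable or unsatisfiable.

Satisfiable

The assignment m = 4, n = 2, k = 3, j = 2, h = 2 works:
  constraint 1 holds since h + n = 4.
  constraint 5 holds since m - h = 2.
The rest check out directly.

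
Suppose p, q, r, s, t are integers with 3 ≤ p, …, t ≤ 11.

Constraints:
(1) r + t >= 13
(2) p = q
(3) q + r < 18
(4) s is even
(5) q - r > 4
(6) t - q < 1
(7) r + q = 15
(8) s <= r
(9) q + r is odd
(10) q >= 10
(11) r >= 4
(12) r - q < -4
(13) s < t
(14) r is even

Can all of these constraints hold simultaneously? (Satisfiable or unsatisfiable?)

Satisfiable

Setting (p, q, r, s, t) = (11, 11, 4, 4, 11) satisfies everything: constraint 1: r + t = 15; constraint 3: q + r = 15; constraint 5: q - r = 7, and the others follow.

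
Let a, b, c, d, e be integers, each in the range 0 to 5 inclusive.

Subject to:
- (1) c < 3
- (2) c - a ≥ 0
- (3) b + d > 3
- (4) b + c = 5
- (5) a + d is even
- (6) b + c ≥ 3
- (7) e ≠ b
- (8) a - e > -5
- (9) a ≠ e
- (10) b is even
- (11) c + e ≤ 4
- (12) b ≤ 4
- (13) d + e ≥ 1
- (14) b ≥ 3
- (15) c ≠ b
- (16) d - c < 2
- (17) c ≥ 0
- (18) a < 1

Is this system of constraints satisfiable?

Satisfiable

Setting (a, b, c, d, e) = (0, 4, 1, 0, 2) satisfies everything: constraint 2: c - a = 1; constraint 3: b + d = 4; constraint 4: b + c = 5, and the others follow.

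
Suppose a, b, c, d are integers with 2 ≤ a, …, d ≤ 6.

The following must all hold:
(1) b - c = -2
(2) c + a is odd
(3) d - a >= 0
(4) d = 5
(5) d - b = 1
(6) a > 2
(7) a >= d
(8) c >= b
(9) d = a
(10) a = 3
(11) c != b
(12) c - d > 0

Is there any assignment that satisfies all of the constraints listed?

Constraint 4 fixes d = 5 and constraint 10 fixes a = 3, but constraint 9 requires d = a. Since 5 ≠ 3, contradiction.

Unsatisfiable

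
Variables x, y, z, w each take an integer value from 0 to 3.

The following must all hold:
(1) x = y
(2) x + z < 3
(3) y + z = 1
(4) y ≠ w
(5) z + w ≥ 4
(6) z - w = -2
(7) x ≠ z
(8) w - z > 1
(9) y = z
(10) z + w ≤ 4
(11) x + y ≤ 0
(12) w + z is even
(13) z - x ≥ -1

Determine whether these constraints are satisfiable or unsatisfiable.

Unsatisfiable

From constraints 1 and 9, x = y = z, so x = z. But constraint 7 says x ≠ z. Contradiction.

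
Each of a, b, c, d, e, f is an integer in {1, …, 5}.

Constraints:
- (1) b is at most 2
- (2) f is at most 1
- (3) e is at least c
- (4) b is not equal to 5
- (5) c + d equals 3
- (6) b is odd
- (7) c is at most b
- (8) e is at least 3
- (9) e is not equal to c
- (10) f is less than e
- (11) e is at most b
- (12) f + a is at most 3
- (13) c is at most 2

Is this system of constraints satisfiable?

Unsatisfiable

From constraint 8: e ≥ 3. From constraints 1 and 11: e ≤ b and b ≤ 2, so e ≤ 2. But 2 < 3, so no value of e works.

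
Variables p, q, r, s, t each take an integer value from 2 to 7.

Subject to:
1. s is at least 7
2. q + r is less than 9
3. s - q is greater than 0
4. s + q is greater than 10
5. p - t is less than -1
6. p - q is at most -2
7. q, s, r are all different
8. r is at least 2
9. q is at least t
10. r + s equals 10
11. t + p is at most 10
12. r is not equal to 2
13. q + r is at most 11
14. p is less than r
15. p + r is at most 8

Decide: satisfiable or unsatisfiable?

Take p = 2, q = 5, r = 3, s = 7, t = 5. Then constraint 2: q + r = 8; constraint 3: s - q = 2, and every other listed constraint is also met.

Satisfiable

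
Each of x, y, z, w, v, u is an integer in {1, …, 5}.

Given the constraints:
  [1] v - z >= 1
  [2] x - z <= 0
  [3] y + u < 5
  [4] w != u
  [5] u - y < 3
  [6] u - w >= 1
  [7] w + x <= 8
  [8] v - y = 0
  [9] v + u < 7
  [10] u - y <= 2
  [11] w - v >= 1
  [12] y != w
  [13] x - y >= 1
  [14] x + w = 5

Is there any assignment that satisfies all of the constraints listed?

Unsatisfiable

Constraints 1, 2, 6, 10, 11, and 13 give v − z ≥ 1, z − x ≥ 0, x − y ≥ 1, y − u ≥ -2, u − w ≥ 1, w − v ≥ 1.
Adding all 6 inequalities: the left sides telescope to 0, and the right sides sum to 1 + 0 + 1 + (-2) + 1 + 1 = 2. So 0 ≥ 2, which is false.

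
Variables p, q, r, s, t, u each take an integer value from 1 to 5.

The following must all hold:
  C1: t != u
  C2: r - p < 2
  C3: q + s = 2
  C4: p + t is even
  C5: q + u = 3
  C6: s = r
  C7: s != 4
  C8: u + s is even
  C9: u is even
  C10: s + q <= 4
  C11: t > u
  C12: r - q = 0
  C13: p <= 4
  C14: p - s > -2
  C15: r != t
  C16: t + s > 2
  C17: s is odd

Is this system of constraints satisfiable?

Constraint 9 makes u even and constraint 17 makes s odd, so u + s must be odd. Constraint 8 says u + s is even — contradiction.

Unsatisfiable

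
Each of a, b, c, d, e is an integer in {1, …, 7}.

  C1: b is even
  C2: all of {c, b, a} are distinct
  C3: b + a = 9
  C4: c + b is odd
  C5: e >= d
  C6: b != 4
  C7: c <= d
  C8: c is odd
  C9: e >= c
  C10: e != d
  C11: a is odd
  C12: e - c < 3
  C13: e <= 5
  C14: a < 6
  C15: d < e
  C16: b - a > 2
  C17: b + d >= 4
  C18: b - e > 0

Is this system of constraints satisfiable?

Setting (a, b, c, d, e) = (3, 6, 1, 1, 3) satisfies everything: constraint 3: b + a = 9; constraint 12: e - c = 2, and the others follow.

Satisfiable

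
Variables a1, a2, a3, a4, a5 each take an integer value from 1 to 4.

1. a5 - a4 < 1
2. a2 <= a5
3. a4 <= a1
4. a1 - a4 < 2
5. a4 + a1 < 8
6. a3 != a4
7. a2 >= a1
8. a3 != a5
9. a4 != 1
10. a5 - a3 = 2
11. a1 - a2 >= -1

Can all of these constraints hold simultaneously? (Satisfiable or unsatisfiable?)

The assignment a1 = 3, a2 = 3, a3 = 1, a4 = 3, a5 = 3 works:
  constraint 1 holds since a5 - a4 = 0.
  constraint 4 holds since a1 - a4 = 0.
The rest check out directly.

Satisfiable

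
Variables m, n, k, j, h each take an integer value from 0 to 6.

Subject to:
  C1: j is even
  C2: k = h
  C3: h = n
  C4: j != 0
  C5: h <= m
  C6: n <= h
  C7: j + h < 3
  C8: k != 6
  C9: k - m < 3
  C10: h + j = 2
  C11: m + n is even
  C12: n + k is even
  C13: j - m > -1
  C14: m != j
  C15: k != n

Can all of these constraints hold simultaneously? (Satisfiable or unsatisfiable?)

Unsatisfiable

From constraints 2 and 3, k = h = n, so k = n. But constraint 15 says k ≠ n. Contradiction.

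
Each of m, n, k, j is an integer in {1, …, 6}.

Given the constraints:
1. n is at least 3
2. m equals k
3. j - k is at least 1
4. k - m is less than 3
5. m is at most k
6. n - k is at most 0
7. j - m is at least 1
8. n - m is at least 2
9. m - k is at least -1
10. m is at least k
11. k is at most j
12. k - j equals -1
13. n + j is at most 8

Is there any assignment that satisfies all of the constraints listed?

Unsatisfiable

Constraints 6, 8, and 9 give n − m ≥ 2, m − k ≥ -1, k − n ≥ 0.
Adding all 3 inequalities: the left sides telescope to 0, and the right sides sum to 2 + (-1) + 0 = 1. So 0 ≥ 1, which is false.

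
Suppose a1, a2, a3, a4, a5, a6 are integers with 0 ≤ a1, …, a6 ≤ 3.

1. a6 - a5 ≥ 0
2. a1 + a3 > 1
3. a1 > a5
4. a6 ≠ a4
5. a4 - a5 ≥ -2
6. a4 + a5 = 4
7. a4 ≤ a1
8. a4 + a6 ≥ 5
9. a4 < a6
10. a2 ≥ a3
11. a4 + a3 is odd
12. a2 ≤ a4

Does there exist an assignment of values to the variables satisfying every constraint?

One satisfying assignment is a1 = 3, a2 = 2, a3 = 1, a4 = 2, a5 = 2, a6 = 3.
For the less obvious constraints — constraint 1: a6 - a5 = 1; constraint 2: a1 + a3 = 4; constraint 5: a4 - a5 = 0 — and the others hold by inspection.

Satisfiable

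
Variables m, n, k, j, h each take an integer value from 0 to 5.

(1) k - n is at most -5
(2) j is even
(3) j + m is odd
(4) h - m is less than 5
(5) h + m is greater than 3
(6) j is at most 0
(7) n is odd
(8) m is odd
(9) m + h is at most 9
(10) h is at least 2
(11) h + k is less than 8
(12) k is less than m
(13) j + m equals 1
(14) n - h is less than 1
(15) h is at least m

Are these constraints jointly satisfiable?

Satisfiable

Setting (m, n, k, j, h) = (1, 5, 0, 0, 5) satisfies everything: constraint 1: k - n = -5; constraint 4: h - m = 4, and the others follow.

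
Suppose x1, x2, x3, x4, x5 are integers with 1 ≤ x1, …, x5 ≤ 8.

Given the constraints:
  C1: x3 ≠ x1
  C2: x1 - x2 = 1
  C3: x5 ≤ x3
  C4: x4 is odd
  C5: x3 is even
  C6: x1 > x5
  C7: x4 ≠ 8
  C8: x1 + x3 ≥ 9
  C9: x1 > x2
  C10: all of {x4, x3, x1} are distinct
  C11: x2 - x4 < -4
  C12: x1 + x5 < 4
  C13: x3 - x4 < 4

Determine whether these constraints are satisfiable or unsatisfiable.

Satisfiable

Take x1 = 2, x2 = 1, x3 = 8, x4 = 7, x5 = 1. Then constraint 2: x1 - x2 = 1; constraint 8: x1 + x3 = 10, and every other listed constraint is also met.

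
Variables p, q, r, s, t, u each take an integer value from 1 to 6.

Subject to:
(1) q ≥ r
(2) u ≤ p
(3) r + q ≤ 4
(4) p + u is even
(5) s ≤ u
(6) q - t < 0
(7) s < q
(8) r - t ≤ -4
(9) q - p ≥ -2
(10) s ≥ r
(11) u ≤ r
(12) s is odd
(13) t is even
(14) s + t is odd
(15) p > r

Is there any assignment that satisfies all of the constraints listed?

Satisfiable

One satisfying assignment is p = 5, q = 3, r = 1, s = 1, t = 6, u = 1.
For the less obvious constraints — constraint 3: r + q = 4; constraint 6: q - t = -3; constraint 8: r - t = -5 — and the others hold by inspection.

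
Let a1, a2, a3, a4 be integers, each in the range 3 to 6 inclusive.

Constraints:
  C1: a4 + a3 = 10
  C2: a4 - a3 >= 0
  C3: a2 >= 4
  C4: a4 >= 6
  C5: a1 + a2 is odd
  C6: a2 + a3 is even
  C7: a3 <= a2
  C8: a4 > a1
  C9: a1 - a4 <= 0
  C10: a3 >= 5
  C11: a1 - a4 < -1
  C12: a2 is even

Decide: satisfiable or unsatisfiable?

From constraint 4: a4 ≥ 6. From constraint 10: a3 ≥ 5. Hence a4 + a3 ≥ 11. But constraint 1 requires a4 + a3 = 10, and 10 < 11. Contradiction.

Unsatisfiable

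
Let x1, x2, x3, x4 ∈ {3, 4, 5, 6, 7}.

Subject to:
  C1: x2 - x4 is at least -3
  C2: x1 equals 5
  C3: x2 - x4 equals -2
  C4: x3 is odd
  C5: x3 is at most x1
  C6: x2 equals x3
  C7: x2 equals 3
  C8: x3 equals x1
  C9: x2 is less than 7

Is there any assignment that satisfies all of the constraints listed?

Constraint 7 fixes x2 = 3 and constraint 2 fixes x1 = 5. Constraints 6 and 8 give x2 = x3 = x1, so x2 = x1. But 3 ≠ 5 — contradiction.

Unsatisfiable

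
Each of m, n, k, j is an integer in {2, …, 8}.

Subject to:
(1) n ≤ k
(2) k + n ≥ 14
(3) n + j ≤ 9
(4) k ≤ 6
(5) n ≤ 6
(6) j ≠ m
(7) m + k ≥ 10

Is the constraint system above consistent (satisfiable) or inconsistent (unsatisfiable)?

From constraint 4: k ≤ 6. From constraint 5: n ≤ 6. Hence k + n ≤ 12. But constraint 2 requires k + n ≥ 14, and 14 > 12. Contradiction.

Unsatisfiable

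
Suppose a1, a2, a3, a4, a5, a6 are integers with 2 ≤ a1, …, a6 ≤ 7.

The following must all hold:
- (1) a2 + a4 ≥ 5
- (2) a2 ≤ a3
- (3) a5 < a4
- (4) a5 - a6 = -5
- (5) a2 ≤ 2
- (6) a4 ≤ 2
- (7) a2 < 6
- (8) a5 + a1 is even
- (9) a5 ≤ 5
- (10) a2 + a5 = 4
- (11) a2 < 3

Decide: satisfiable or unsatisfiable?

Unsatisfiable

From constraint 5: a2 ≤ 2. From constraint 6: a4 ≤ 2. Hence a2 + a4 ≤ 4. But constraint 1 requires a2 + a4 ≥ 5, and 5 > 4. Contradiction.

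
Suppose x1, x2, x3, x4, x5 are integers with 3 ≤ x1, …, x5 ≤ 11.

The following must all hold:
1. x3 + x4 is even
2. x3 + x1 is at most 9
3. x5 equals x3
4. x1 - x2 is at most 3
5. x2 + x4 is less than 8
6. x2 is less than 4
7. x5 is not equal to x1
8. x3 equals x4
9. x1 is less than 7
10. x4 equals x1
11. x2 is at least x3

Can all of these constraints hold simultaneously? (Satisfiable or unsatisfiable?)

Unsatisfiable

From constraints 3, 8, and 10, x5 = x3 = x4 = x1, so x5 = x1. But constraint 7 says x5 ≠ x1. Contradiction.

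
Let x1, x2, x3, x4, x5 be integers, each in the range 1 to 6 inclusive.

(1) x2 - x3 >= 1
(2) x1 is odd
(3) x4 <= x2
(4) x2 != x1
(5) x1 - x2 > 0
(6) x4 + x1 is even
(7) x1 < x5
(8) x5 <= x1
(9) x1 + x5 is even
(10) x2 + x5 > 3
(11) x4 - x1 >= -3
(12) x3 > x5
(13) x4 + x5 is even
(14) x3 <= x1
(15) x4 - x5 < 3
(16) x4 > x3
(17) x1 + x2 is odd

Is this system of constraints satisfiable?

Unsatisfiable

Constraints 3, 5, 7, 12, and 16 give x3 < x4, x4 ≤ x2, x2 < x1, x1 < x5, x5 < x3. Chaining: x3 < x4 ≤ x2 < x1 < x5 < x3, which forces x3 < x3 — impossible.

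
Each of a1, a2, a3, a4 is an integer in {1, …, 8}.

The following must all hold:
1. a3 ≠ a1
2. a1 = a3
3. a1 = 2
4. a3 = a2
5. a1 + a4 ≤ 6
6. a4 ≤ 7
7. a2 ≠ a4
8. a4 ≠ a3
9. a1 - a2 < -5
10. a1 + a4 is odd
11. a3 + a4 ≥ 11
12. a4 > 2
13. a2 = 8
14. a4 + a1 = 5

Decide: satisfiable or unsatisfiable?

Unsatisfiable

Constraint 3 fixes a1 = 2 and constraint 13 fixes a2 = 8. Constraints 2 and 4 give a1 = a3 = a2, so a1 = a2. But 2 ≠ 8 — contradiction.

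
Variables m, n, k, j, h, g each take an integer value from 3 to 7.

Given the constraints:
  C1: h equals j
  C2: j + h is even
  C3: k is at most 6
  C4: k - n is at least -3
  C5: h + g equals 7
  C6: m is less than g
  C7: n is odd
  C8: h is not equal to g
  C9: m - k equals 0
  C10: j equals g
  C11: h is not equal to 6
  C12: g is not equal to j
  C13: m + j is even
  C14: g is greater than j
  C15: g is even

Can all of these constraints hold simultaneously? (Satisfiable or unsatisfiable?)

From constraints 1 and 10, h = j = g, so h = g. But constraint 8 says h ≠ g. Contradiction.

Unsatisfiable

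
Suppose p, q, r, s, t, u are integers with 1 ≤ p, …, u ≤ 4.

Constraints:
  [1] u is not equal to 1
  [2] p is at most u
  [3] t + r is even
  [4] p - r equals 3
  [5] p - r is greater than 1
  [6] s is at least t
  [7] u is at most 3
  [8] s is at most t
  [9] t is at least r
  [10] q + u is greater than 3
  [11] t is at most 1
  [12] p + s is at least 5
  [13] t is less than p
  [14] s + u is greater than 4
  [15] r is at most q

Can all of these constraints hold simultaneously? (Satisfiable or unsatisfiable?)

From constraints 2 and 7: p ≤ u ≤ 3. From constraints 8 and 11: s ≤ t ≤ 1. Hence p + s ≤ 4. But constraint 12 requires p + s ≥ 5, and 5 > 4. Contradiction.

Unsatisfiable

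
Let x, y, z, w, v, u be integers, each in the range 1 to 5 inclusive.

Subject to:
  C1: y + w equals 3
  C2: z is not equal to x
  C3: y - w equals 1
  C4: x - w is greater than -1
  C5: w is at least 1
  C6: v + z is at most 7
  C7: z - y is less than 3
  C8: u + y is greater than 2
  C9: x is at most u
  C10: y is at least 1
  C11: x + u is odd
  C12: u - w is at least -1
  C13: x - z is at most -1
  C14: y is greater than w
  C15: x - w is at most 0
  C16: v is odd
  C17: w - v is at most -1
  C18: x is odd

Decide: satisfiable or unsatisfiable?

The assignment x = 1, y = 2, z = 2, w = 1, v = 5, u = 2 works:
  constraint 1 holds since y + w = 3.
  constraint 3 holds since y - w = 1.
The rest check out directly.

Satisfiable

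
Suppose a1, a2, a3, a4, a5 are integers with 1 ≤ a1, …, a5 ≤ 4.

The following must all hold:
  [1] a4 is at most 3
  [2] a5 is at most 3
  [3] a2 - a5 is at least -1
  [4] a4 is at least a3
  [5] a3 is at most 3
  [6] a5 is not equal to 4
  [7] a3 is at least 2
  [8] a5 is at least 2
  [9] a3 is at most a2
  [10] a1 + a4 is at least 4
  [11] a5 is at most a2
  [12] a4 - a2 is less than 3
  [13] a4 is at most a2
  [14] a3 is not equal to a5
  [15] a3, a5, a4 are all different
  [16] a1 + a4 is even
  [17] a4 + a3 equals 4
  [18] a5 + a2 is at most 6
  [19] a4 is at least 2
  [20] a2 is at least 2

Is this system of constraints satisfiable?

Unsatisfiable

Constraints 1, 2, 5, 7, 8, and 19 confine each of a3, a5, a4 to the 2 values {2, 3}.
Constraint 15 requires all 3 of them to be distinct, but only 2 values are available — impossible by the pigeonhole principle.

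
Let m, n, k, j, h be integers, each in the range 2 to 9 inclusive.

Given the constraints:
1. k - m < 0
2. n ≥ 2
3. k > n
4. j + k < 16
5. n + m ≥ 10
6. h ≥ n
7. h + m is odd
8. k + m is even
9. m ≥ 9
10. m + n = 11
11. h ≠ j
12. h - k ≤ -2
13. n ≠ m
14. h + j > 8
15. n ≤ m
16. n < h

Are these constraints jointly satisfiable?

Satisfiable

One satisfying assignment is m = 9, n = 2, k = 7, j = 7, h = 4.
For the less obvious constraints — constraint 1: k - m = -2; constraint 4: j + k = 14 — and the others hold by inspection.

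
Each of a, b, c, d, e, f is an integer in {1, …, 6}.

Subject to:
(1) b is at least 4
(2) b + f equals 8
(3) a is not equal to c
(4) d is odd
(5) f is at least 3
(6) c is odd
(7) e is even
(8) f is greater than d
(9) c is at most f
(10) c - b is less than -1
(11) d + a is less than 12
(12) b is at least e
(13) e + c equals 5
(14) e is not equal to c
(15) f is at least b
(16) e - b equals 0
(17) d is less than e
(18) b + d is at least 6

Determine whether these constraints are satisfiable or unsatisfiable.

Satisfiable

The assignment a = 6, b = 4, c = 1, d = 3, e = 4, f = 4 works:
  constraint 2 holds since b + f = 8.
  constraint 10 holds since c - b = -3.
  constraint 11 holds since d + a = 9.
The rest check out directly.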